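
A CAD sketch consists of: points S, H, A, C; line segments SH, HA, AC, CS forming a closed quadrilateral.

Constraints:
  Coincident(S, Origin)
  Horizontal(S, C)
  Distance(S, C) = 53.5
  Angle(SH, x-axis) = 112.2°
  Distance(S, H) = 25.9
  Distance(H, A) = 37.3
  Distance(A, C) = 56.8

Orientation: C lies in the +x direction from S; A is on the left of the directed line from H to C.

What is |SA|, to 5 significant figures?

50.330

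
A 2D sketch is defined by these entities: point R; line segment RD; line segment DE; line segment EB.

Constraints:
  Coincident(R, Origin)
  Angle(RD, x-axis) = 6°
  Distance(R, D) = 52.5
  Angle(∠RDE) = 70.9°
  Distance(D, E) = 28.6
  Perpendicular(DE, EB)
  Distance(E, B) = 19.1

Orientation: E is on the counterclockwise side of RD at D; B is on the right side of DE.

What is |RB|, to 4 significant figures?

69.65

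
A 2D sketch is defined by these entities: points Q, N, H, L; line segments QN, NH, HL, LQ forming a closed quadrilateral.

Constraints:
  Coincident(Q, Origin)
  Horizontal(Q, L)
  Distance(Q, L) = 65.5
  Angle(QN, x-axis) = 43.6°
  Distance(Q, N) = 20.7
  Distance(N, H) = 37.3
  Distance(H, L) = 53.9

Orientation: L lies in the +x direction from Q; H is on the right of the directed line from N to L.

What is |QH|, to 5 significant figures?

28.437

Q is at the origin; QL is horizontal with |QL| = 65.5 and L in +x, so L = (65.5, 0). QN runs at 43.6° with |QN| = 20.7, so N = (14.990, 14.275). H is determined by |NH| = 37.3 and |HL| = 53.9 together: it lies at the intersection of circle(N, 37.3) and circle(L, 53.9). With |NL| = 52.488, the foot of the radical line on NL is 11.823 from N and the perpendicular offset is √(37.3² − 11.823²) = 35.377. Taking the right-of-NL solution: H = (16.746, -22.984).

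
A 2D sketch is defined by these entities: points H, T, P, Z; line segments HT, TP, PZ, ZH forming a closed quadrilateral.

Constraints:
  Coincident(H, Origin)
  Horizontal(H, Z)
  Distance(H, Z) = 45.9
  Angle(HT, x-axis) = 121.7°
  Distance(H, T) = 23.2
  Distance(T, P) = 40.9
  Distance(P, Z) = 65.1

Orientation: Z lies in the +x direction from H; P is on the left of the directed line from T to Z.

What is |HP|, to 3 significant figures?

55.1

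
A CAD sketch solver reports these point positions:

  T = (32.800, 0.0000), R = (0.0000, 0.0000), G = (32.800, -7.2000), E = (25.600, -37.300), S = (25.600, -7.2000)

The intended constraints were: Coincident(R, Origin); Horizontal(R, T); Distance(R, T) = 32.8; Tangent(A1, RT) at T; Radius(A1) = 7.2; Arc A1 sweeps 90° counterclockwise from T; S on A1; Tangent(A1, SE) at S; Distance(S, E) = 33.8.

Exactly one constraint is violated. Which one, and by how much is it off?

Distance(S, E) = 33.8 — off by 3.70.

R = (0.00, 0.00) ✓; R.y = 0.00, T.y = 0.00 ✓; |RT| = 32.80 ✓; ∠(GT, TR) = 90.00° ✓; |GT| = 7.200 ✓; bearing(G→S) − bearing(G→T) = 90.00° ✓; |GS| = 7.200 ✓; ∠(GS, SE) = 90.00° ✓; |SE| = 30.10 ✗.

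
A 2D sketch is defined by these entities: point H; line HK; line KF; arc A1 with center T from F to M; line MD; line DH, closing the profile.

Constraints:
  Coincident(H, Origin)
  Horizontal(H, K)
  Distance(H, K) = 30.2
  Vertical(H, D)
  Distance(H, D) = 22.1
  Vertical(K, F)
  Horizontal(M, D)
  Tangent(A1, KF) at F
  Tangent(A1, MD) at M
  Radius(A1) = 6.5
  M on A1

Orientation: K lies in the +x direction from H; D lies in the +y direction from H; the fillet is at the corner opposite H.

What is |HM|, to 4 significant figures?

32.41

H is at the origin; HK is horizontal with |HK| = 30.2 and K on the +x side, so K = (30.20, 0.000). H and D share the same x with |HD| = 22.1 and D on the +y side, so D = (0.000, 22.10). The virtual corner opposite H is at (30.20, 22.10). The tangent condition forces TF to be normal to KF and A1 meets MD tangentially, so TM is at right angles to MD, with radius 6.5, so the center T sits 6.5 in from both sides at T = (23.70, 15.60). That places the tangent points at F = (30.20, 15.60) on KF and M = (23.70, 22.10) on MD. Then |HM| = |M − H| = 32.41.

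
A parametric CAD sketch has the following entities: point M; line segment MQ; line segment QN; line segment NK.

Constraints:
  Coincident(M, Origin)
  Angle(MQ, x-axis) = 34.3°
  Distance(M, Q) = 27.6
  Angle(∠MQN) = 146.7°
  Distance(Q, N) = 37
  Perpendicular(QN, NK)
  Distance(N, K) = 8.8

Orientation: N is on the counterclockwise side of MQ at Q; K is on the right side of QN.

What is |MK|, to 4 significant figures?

64.67

M is at the origin; MQ runs at 34.3° with length 27.6, so Q = 27.6·(cos 34.3°, sin 34.3°) = (22.80, 15.55). ∠MQN = 146.7°, so QN runs at 34.3° + (180° − 146.7°) = 67.60° from the x-axis; with |QN| = 37.0, N = Q + 37.0·(cos 67.60°, sin 67.60°) = (36.90, 49.76). QN ⟂ NK; with |NK| = 8.8 on the right of QN, K = N + 8.8·(0.9245, -0.3811) = (45.04, 46.41). Then |MK| = |K − M| = 64.67.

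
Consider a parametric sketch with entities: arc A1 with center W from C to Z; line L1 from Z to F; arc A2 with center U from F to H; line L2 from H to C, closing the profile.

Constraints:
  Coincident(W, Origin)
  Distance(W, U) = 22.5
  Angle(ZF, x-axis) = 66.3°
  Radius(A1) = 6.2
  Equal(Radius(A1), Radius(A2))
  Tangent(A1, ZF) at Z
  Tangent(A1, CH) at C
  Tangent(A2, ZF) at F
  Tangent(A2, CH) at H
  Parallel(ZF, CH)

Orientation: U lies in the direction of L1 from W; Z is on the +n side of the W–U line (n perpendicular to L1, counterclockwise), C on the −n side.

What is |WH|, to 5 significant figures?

23.339

The slot axis is L1's direction at 66.3°, so u = (cos 66.3°, sin 66.3°) = (0.40195, 0.91566) and n = (−sin 66.3°, cos 66.3°) = (-0.91566, 0.40195). W is at the origin and U lies 22.5 along u from W, so U = 22.5·u = (9.0438, 20.602). Tangency of A1 to both parallel lines with radius 6.2 puts Z and C at W ± 6.2·n: Z = (-5.6771, 2.4921), C = (5.6771, -2.4921). Equal radii place F and H the same way about U: F = U + 6.2·n = (3.3667, 23.094), H = U − 6.2·n = (14.721, 18.110). Then |WH| = |H − W| = 23.339.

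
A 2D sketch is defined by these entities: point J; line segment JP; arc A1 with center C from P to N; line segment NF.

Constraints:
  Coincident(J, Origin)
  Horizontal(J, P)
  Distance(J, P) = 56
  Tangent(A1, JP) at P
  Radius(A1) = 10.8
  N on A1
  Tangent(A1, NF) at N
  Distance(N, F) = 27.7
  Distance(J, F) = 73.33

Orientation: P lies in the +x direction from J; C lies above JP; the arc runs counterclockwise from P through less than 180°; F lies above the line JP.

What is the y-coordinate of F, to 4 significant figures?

40.03

Checks: |CN| = 10.80 ✓; ∠(CN, NF) = 90.00° ✓; |NF| = 27.70 ✓; |JF| = 73.33 ✓.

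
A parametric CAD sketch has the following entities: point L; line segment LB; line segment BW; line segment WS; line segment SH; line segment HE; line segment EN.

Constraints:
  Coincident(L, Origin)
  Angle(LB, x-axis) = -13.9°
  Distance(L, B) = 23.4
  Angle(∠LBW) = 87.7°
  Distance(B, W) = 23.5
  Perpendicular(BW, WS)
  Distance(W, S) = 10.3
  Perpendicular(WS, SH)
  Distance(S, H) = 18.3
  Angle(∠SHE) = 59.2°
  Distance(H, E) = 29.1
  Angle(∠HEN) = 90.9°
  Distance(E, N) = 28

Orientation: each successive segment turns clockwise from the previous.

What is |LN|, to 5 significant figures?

49.682

L is at the origin; LB runs at -13.9° with length 23.4, so B = (22.715, -5.6213). ∠LBW = 87.7° gives BW at -106.20° from the x-axis; with |BW| = 23.5, W = (16.158, -28.188). BW ⟂ WS, so WS runs at 163.80°; with |WS| = 10.3, S = (6.2674, -25.315). WS is perpendicular to SH, so SH runs at 73.800°; with |SH| = 18.3, H = (11.373, -7.7413). ∠SHE = 59.2° gives HE at -47.000° from the x-axis; with |HE| = 29.1, E = (31.219, -29.024). ∠HEN = 90.9° gives EN at -136.10° from the x-axis; with |EN| = 28.0, N = (11.044, -48.439). Then |LN| = |N − L| = 49.682.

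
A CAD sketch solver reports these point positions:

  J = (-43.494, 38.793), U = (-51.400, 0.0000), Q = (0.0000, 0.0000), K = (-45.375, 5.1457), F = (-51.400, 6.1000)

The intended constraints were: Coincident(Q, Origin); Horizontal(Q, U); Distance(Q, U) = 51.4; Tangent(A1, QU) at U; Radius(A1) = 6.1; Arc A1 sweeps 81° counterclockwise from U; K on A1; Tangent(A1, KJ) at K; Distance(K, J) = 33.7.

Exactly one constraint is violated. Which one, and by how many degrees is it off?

Tangent(A1, KJ) at K — off by 5.80°.

Q = (0.00, 0.00) ✓; Q.y = 0.00, U.y = 0.00 ✓; |QU| = 51.40 ✓; ∠(FU, UQ) = 90.00° ✓; |FU| = 6.100 ✓; bearing(F→K) − bearing(F→U) = 81.00° ✓; |FK| = 6.100 ✓; ∠(FK, KJ) = 84.20° ✗; |KJ| = 33.70 ✓.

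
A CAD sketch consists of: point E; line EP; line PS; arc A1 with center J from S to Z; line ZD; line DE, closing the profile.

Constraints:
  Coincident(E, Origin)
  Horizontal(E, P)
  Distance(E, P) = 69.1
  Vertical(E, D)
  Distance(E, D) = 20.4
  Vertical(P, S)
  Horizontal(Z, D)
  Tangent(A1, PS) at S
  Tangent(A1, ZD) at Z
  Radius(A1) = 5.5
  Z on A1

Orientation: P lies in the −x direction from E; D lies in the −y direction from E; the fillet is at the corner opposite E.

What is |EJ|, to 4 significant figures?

65.32

ED is vertical with |ED| = 20.4 and D on the −y side, so D = (0.000, -20.40). The virtual corner opposite E is at (-69.10, -20.40). The tangent condition forces JS to be normal to PS and tangency of A1 to ZD means the radius JZ is perpendicular to ZD, with radius 5.5, so the center J sits 5.5 in from both sides at J = (-63.60, -14.90). Then |EJ| = |J − E| = 65.32.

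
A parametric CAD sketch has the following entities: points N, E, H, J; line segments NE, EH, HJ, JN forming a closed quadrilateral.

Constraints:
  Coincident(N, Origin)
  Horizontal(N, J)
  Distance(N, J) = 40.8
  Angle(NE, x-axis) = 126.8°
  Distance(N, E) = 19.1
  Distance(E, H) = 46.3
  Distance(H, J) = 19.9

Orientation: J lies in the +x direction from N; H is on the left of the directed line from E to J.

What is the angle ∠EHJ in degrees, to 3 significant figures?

103°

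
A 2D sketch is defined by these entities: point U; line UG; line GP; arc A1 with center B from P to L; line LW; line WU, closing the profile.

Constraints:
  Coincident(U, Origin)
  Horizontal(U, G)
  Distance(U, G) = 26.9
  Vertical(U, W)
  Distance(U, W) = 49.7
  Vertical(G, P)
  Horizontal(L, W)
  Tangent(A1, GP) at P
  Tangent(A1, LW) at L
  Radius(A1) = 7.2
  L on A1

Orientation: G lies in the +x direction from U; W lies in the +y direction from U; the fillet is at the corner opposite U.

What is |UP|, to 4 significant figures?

50.30

U is at the origin; U and G share the same y with |UG| = 26.9 and G on the +x side, so G = (26.90, 0.000). UW is vertical with |UW| = 49.7 and W on the +y side, so W = (0.000, 49.70). The virtual corner opposite U is at (26.90, 49.70). A1 meets GP tangentially, so BP is at right angles to GP and tangency of A1 to LW means the radius BL is perpendicular to LW, with radius 7.2, so the center B sits 7.2 in from both sides at B = (19.70, 42.50). That places the tangent points at P = (26.90, 42.50) on GP and L = (19.70, 49.70) on LW. Then |UP| = |P − U| = 50.30.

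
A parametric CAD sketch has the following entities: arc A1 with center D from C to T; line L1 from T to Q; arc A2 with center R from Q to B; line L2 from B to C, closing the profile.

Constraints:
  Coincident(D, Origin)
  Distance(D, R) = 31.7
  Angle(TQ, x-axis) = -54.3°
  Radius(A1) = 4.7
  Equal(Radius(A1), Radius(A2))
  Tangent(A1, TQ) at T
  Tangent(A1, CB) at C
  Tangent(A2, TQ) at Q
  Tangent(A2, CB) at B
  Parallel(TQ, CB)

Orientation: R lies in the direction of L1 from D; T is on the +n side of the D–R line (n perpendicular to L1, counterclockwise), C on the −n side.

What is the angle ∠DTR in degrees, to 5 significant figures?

81.566°

The slot axis is L1's direction at -54.3°, so u = (cos -54.3°, sin -54.3°) = (0.58354, -0.81208) and n = (−sin -54.3°, cos -54.3°) = (0.81208, 0.58354). D is at the origin and R lies 31.7 along u from D, so R = 31.7·u = (18.498, -25.743). Tangency of A1 to both parallel lines with radius 4.7 puts T and C at D ± 4.7·n: T = (3.8168, 2.7426), C = (-3.8168, -2.7426). Then cos ∠DTR = TD·TR / (|TD||TR|), giving 81.566°.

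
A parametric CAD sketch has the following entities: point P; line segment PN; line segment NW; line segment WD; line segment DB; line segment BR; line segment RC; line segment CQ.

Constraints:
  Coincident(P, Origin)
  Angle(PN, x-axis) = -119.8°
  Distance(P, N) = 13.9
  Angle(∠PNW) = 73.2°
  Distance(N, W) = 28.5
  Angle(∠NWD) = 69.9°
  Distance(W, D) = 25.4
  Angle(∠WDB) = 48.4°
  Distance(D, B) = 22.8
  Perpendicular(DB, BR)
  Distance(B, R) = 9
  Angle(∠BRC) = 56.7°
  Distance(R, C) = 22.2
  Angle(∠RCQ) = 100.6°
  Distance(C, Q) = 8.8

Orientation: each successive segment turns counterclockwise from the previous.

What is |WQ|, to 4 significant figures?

31.67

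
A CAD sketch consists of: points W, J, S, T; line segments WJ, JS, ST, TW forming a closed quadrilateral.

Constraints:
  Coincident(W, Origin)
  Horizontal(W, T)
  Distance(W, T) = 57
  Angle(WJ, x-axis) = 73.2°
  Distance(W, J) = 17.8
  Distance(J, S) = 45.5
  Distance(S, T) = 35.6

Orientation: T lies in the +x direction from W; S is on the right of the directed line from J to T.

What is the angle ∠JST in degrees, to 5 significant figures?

83.651°

Checks: |JS| = 45.50 ✓; |ST| = 35.60 ✓.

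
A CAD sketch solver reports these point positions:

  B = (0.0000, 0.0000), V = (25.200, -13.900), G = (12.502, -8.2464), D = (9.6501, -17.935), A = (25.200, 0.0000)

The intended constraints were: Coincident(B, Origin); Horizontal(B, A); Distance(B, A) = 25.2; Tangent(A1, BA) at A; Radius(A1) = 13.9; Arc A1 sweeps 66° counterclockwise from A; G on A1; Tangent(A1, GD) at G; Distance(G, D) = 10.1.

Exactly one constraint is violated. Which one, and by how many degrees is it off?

Tangent(A1, GD) at G — off by 7.60°.

B = (0.00, 0.00) ✓; B.y = 0.00, A.y = 0.00 ✓; |BA| = 25.20 ✓; ∠(VA, AB) = 90.00° ✓; |VA| = 13.90 ✓; bearing(V→G) − bearing(V→A) = 66.00° ✓; |VG| = 13.90 ✓; ∠(VG, GD) = 82.40° ✗; |GD| = 10.10 ✓.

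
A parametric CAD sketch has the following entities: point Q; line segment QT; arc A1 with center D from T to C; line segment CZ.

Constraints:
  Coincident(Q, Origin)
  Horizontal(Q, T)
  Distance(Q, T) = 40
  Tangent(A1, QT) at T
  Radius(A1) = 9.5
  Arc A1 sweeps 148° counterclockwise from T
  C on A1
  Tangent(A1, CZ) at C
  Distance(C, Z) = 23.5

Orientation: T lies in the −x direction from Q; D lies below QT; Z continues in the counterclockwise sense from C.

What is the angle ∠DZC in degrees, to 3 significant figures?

22.0°

On A1, T sits at bearing 90° from D; a 148° counterclockwise sweep puts C at bearing 238°, so C = D + 9.5·(cos 238°, sin 238°) = (-45.0, -17.6). Tangency of A1 to CZ means the radius DC is perpendicular to CZ, so CZ runs along (−sin 238°, cos 238°); with |CZ| = 23.5, Z = (-25.1, -30.0). Then cos ∠DZC = ZD·ZC / (|ZD||ZC|), giving 22.0°.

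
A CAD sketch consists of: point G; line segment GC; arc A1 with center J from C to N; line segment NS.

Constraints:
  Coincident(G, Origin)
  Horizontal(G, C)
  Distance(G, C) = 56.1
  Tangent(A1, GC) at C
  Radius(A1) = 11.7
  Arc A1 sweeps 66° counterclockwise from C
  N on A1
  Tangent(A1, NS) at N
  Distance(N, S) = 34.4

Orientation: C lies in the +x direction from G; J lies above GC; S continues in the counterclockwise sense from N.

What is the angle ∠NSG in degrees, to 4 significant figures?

40.59°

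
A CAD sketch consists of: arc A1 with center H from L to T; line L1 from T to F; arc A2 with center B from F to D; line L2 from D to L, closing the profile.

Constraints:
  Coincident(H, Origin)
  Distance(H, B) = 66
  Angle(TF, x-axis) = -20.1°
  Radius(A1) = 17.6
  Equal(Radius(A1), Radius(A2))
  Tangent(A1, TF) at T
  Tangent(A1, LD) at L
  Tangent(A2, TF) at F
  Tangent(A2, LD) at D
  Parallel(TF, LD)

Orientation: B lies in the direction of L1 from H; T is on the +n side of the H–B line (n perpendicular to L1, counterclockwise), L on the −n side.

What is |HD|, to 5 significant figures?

68.306

The slot axis is L1's direction at -20.1°, so u = (cos -20.1°, sin -20.1°) = (0.93909, -0.34366) and n = (−sin -20.1°, cos -20.1°) = (0.34366, 0.93909). H is at the origin and B lies 66.0 along u from H, so B = 66.0·u = (61.980, -22.682). Tangency of A1 to both parallel lines with radius 17.6 puts T and L at H ± 17.6·n: T = (6.0484, 16.528), L = (-6.0484, -16.528). Equal radii place F and D the same way about B: F = B + 17.6·n = (68.029, -6.1535), D = B − 17.6·n = (55.932, -39.210). Then |HD| = |D − H| = 68.306.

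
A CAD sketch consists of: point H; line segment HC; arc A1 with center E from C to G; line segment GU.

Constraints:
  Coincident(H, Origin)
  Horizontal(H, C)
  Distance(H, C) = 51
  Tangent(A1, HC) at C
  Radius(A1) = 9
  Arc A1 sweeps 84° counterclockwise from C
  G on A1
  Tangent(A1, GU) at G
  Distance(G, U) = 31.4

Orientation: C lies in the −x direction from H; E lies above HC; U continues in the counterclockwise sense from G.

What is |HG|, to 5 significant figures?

42.815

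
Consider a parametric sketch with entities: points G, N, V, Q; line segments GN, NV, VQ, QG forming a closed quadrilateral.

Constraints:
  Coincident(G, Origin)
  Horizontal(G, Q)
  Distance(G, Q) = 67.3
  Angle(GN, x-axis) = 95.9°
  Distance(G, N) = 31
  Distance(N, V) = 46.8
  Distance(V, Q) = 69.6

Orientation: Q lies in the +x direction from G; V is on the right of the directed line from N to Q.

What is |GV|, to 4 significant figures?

15.89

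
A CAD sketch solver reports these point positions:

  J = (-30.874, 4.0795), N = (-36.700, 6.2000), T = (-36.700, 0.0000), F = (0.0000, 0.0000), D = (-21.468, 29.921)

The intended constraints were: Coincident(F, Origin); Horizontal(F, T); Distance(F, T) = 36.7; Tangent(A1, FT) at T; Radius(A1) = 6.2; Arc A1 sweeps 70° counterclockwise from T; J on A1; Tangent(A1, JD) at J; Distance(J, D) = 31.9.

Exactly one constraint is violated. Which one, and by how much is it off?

Distance(J, D) = 31.9 — off by 4.40.

F = (0.00, 0.00) ✓; F.y = 0.00, T.y = 0.00 ✓; |FT| = 36.70 ✓; ∠(NT, TF) = 90.00° ✓; |NT| = 6.200 ✓; bearing(N→J) − bearing(N→T) = 70.00° ✓; |NJ| = 6.200 ✓; ∠(NJ, JD) = 90.00° ✓; |JD| = 27.50 ✗.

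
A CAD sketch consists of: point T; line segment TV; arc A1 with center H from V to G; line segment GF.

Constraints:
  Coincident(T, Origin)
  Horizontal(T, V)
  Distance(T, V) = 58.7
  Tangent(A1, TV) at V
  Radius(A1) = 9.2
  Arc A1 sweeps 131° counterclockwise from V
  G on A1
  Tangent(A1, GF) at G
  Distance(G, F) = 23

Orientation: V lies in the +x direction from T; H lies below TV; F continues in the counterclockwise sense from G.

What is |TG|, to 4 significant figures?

53.95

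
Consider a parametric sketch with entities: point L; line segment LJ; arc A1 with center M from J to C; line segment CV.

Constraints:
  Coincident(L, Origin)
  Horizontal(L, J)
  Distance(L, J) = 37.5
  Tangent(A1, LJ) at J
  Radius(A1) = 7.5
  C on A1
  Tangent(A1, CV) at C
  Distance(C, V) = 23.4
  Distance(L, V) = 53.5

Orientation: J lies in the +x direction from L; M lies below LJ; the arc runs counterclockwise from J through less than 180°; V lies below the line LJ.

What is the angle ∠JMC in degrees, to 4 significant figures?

121.5°

L is at the origin; LJ is horizontal with |LJ| = 37.5 and J on the +x side, so J = (37.50, 0.000). A1 meets LJ tangentially, so MJ is at right angles to LJ, so M = J + (0, -7.5) = (37.50, -7.500). Since MC ⟂ CV (tangency), |MV| = √(7.5² + 23.4²) = 24.57 regardless of where C sits on A1. So V lies on both circle(L, 53.5) and circle(M, 24.57); the below-LJ intersection is V = (43.34, -31.37). C is the foot of the tangent from V: C = (31.11, -11.42).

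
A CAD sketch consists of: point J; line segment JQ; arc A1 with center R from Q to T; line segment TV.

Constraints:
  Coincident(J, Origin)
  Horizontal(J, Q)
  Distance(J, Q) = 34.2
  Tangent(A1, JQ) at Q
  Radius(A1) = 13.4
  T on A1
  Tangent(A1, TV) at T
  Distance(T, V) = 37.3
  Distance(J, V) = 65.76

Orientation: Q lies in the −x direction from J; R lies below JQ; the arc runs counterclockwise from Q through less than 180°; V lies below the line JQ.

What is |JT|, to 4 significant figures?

50.01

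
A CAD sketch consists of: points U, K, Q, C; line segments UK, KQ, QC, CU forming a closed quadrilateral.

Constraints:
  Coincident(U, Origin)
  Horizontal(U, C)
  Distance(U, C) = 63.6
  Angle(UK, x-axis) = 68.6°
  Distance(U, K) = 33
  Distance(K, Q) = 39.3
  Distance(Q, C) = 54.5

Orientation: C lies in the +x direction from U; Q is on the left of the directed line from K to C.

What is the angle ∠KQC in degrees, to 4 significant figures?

77.70°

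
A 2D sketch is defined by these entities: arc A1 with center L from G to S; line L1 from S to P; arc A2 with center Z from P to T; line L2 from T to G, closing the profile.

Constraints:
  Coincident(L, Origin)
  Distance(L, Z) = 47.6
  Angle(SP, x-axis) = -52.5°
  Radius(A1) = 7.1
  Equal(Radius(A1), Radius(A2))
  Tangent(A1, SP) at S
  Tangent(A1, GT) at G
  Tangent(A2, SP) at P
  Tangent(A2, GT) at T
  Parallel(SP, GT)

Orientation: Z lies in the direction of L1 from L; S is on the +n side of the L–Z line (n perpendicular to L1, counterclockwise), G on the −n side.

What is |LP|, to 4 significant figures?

48.13

The slot axis is L1's direction at -52.5°, so u = (cos -52.5°, sin -52.5°) = (0.6088, -0.7934) and n = (−sin -52.5°, cos -52.5°) = (0.7934, 0.6088). L is at the origin and Z lies 47.6 along u from L, so Z = 47.6·u = (28.98, -37.76). Tangency of A1 to both parallel lines with radius 7.1 puts S and G at L ± 7.1·n: S = (5.633, 4.322), G = (-5.633, -4.322). Equal radii place P and T the same way about Z: P = Z + 7.1·n = (34.61, -33.44), T = Z − 7.1·n = (23.34, -42.09). Then |LP| = |P − L| = 48.13.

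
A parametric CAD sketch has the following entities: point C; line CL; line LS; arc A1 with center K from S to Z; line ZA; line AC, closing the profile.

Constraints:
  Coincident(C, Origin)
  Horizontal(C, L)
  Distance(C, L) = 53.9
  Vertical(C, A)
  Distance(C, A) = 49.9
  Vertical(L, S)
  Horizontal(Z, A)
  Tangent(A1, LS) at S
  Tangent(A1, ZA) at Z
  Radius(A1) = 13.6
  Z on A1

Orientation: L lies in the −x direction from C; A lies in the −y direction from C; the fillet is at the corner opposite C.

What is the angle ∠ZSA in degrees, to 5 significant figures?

30.839°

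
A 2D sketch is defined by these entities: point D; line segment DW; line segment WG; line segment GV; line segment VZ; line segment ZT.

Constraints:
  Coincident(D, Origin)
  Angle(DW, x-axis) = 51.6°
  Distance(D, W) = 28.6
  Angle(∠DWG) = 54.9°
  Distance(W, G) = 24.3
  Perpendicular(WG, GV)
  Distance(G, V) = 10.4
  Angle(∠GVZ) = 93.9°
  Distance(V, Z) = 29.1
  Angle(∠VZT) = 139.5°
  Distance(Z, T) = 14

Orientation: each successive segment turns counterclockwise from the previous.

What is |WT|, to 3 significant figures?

16.5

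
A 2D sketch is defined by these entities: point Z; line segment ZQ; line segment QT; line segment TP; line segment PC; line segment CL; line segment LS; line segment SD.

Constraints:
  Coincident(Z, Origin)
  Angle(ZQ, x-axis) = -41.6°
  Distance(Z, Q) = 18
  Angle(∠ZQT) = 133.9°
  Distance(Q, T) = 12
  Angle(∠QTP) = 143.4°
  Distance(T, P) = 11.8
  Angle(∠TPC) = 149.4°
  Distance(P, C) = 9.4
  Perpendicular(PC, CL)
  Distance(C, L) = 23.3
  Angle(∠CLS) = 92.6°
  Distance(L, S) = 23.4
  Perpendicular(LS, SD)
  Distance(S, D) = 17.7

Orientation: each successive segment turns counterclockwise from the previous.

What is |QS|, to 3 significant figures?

7.34

PC is perpendicular to CL, so CL runs at 162°; with |CL| = 23.3, L = (15.1, 13.0). ∠CLS = 92.6° gives LS at -111° from the x-axis; with |LS| = 23.4, S = (6.80, -8.87). Then |QS| = |S − Q| = 7.34.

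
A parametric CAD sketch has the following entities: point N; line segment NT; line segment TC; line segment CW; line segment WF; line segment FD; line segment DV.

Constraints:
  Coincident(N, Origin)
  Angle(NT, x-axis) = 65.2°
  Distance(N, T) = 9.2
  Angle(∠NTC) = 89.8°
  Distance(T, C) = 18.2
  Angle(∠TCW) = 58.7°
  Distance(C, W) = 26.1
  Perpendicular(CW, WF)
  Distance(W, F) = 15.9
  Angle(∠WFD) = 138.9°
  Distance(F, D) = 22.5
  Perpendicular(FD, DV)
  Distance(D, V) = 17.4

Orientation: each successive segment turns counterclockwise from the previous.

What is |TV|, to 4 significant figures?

12.69

N is at the origin; NT runs at 65.2° with length 9.2, so T = (3.859, 8.352). ∠NTC = 89.8° gives TC at 155.4° from the x-axis; with |TC| = 18.2, C = (-12.69, 15.93). ∠TCW = 58.7° gives CW at -83.30° from the x-axis; with |CW| = 26.1, W = (-9.644, -9.994). CW is perpendicular to WF, so WF runs at 6.700°; with |WF| = 15.9, F = (6.147, -8.139). ∠WFD = 138.9° gives FD at 47.80° from the x-axis; with |FD| = 22.5, D = (21.26, 8.529). The perpendicularity gives DV at right angles to FD, so DV runs at 137.8°; with |DV| = 17.4, V = (8.371, 20.22). Then |TV| = |V − T| = 12.69.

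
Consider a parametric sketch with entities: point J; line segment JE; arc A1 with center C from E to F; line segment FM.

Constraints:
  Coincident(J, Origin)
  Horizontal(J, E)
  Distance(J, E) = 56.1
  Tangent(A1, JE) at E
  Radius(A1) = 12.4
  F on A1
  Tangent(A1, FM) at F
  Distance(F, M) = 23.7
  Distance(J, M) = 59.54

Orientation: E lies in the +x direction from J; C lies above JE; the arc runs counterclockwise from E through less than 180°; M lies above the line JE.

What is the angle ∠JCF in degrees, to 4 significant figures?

143.6°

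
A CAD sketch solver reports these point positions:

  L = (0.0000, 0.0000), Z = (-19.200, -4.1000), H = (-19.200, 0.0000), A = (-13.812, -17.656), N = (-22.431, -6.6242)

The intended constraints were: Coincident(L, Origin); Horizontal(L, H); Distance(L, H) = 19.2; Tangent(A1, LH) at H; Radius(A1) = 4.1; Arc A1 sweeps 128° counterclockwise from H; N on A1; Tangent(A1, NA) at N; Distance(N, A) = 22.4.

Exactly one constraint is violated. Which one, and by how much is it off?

Distance(N, A) = 22.4 — off by 8.40.

L = (0.00, 0.00) ✓; L.y = 0.00, H.y = 0.00 ✓; |LH| = 19.20 ✓; ∠(ZH, HL) = 90.00° ✓; |ZH| = 4.100 ✓; bearing(Z→N) − bearing(Z→H) = 128.0° ✓; |ZN| = 4.100 ✓; ∠(ZN, NA) = 90.00° ✓; |NA| = 14.00 ✗.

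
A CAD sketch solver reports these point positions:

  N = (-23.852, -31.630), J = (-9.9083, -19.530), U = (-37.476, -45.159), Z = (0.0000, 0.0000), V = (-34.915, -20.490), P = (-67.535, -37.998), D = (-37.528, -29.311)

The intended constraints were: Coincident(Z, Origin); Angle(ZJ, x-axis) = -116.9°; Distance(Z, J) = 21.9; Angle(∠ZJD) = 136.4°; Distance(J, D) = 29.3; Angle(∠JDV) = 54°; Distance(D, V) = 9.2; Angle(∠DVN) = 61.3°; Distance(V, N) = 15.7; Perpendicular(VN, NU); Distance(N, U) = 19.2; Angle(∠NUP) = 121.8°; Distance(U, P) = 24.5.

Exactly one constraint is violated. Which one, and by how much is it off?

Distance(U, P) = 24.5 — off by 6.40.

Z = (0.00, 0.00) ✓; ZJ at -116.9° ✓; |ZJ| = 21.90 ✓; ∠ZJD = 136.4° ✓; |JD| = 29.30 ✓; ∠JDV = 54.00° ✓; |DV| = 9.200 ✓; ∠DVN = 61.30° ✓; |VN| = 15.70 ✓; ∠(VN, NU) = 90.00° ✓; |NU| = 19.20 ✓; ∠NUP = 121.8° ✓; |UP| = 30.90 ✗.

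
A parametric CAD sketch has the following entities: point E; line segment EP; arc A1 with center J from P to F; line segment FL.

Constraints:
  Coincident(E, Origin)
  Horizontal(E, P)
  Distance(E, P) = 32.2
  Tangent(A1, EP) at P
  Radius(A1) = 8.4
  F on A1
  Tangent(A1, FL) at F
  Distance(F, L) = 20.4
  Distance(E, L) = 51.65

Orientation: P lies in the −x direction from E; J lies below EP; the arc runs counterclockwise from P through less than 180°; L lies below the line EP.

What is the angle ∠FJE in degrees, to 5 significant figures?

155.40°

E is at the origin; E and P share the same y with |EP| = 32.2 and P on the −x side, so P = (-32.200, 0.0000). The tangent condition forces JP to be normal to EP, so J = P + (0, -8.4) = (-32.200, -8.4000). Since JF ⟂ FL (tangency), |JL| = √(8.4² + 20.4²) = 22.062 regardless of where F sits on A1. So L lies on both circle(E, 51.65) and circle(J, 22.062); the below-EP intersection is L = (-44.010, -27.035). F is the foot of the tangent from L: F = (-40.473, -6.9437).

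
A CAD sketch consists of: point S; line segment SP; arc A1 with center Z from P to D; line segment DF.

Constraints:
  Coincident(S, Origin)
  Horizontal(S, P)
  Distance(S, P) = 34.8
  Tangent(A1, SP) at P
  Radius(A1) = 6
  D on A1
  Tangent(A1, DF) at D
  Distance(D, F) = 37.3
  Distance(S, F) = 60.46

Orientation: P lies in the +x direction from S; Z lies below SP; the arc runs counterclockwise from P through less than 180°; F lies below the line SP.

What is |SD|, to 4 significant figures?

30.31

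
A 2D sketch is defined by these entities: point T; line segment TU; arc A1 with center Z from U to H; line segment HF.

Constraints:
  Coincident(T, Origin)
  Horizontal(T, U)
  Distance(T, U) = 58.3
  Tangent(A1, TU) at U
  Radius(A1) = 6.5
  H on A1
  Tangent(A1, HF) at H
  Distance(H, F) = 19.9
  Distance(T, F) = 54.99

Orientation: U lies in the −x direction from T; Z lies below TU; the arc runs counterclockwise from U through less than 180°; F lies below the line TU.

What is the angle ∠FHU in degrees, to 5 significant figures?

112.58°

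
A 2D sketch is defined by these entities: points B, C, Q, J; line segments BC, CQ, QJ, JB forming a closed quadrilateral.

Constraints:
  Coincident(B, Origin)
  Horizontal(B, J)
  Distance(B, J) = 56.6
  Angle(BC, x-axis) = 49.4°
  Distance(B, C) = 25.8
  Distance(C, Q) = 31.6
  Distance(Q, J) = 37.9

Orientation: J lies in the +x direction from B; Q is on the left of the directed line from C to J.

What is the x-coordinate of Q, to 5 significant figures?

43.957

B is at the origin; BJ is horizontal with |BJ| = 56.6 and J in +x, so J = (56.6, 0). BC runs at 49.4° with |BC| = 25.8, so C = (16.790, 19.589). Q is determined by |CQ| = 31.6 and |QJ| = 37.9 together: it lies at the intersection of circle(C, 31.6) and circle(J, 37.9). With |CJ| = 44.369, the foot of the radical line on CJ is 17.250 from C and the perpendicular offset is √(31.6² − 17.250²) = 26.476. Taking the left-of-CJ solution: Q = (43.957, 35.729).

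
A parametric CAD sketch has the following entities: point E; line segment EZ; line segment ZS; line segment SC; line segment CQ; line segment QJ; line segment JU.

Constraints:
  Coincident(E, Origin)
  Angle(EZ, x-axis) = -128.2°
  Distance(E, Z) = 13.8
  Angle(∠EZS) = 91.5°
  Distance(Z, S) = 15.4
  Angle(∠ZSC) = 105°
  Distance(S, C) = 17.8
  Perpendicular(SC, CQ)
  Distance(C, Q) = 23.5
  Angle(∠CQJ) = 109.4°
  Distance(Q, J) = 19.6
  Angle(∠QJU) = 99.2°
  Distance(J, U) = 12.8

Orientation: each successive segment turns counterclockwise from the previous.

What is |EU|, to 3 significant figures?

16.1

E is at the origin; EZ runs at -128.2° with length 13.8, so Z = (-8.53, -10.8). ∠EZS = 91.5° gives ZS at -39.7° from the x-axis; with |ZS| = 15.4, S = (3.31, -20.7). ∠ZSC = 105.0° gives SC at 35.3° from the x-axis; with |SC| = 17.8, C = (17.8, -10.4). SC ⟂ CQ, so CQ runs at 125°; with |CQ| = 23.5, Q = (4.26, 8.78). ∠CQJ = 109.4° gives QJ at -164° from the x-axis; with |QJ| = 19.6, J = (-14.6, 3.41). ∠QJU = 99.2° gives JU at -83.3° from the x-axis; with |JU| = 12.8, U = (-13.1, -9.30). Then |EU| = |U − E| = 16.1.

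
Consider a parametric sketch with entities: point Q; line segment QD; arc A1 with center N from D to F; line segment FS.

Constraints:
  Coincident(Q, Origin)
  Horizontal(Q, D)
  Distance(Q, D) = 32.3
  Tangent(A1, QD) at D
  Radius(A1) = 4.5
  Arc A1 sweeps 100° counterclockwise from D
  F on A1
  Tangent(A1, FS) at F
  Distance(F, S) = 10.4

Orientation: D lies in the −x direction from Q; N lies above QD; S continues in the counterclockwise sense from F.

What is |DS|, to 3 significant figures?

15.7

On A1, D sits at bearing -90° from N; a 100° counterclockwise sweep puts F at bearing 10°, so F = N + 4.5·(cos 10°, sin 10°) = (-27.9, 5.28). Tangency of A1 to FS means the radius NF is perpendicular to FS, so FS runs along (−sin 10°, cos 10°); with |FS| = 10.4, S = (-29.7, 15.5). Then |DS| = |S − D| = 15.7.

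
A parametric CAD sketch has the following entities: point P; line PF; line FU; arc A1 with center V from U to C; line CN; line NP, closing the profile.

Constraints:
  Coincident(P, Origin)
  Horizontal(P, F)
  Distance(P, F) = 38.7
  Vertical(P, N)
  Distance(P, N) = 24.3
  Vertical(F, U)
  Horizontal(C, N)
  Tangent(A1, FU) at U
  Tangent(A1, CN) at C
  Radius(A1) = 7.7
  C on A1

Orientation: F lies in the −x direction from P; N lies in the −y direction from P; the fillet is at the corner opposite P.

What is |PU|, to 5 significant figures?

42.110

The virtual corner opposite P is at (-38.700, -24.300). The tangent condition forces VU to be normal to FU and A1 meets CN tangentially, so VC is at right angles to CN, with radius 7.7, so the center V sits 7.7 in from both sides at V = (-31.000, -16.600). That places the tangent points at U = (-38.700, -16.600) on FU and C = (-31.000, -24.300) on CN. Then |PU| = |U − P| = 42.110.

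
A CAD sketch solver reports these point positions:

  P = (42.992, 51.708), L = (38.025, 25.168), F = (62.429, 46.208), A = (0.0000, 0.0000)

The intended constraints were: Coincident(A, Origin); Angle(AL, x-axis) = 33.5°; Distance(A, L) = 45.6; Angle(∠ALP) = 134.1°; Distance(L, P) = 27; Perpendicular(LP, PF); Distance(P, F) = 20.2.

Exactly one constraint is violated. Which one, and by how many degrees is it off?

Perpendicular(LP, PF) — off by 5.20°.

A = (0.00, 0.00) ✓; AL at 33.50° ✓; |AL| = 45.60 ✓; ∠ALP = 134.1° ✓; |LP| = 27.00 ✓; ∠(LP, PF) = 95.20° ✗; |PF| = 20.20 ✓.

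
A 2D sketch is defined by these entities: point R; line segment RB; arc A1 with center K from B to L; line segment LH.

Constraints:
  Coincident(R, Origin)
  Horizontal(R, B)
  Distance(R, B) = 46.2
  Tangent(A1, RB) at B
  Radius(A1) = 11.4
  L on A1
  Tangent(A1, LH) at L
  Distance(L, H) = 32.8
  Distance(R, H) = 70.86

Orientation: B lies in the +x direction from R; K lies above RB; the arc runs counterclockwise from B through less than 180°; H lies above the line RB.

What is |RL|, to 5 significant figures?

58.877

Checks: R.y = 0.00, B.y = 0.00 ✓; |KL| = 11.40 ✓; ∠(KL, LH) = 90.00° ✓; |LH| = 32.80 ✓; |RH| = 70.86 ✓.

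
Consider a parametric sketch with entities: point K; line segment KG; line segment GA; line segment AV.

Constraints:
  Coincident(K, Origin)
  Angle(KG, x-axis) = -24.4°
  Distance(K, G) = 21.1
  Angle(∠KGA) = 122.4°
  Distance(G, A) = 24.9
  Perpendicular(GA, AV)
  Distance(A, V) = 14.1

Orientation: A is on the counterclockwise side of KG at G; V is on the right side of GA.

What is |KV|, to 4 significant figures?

48.26

∠KGA = 122.4°, so GA runs at -24.4° + (180° − 122.4°) = 33.20° from the x-axis; with |GA| = 24.9, A = G + 24.9·(cos 33.20°, sin 33.20°) = (40.05, 4.918). GA is perpendicular to AV; with |AV| = 14.1 on the right of GA, V = A + 14.1·(0.5476, -0.8368) = (47.77, -6.881). Then |KV| = |V − K| = 48.26.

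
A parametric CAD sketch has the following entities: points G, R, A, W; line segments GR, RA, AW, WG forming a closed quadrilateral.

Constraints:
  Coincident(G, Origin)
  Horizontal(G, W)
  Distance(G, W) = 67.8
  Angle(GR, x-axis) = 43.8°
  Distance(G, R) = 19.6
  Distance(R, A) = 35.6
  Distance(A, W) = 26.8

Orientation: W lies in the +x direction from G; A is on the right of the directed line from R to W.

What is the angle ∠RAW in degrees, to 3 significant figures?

124°

G is at the origin; G and W share the same y with |GW| = 67.8 and W in +x, so W = (67.8, 0). GR runs at 43.8° with |GR| = 19.6, so R = (14.1, 13.6). A is determined by |RA| = 35.6 and |AW| = 26.8 together: it lies at the intersection of circle(R, 35.6) and circle(W, 26.8). With |RW| = 55.3, the foot of the radical line on RW is 32.6 from R and the perpendicular offset is √(35.6² − 32.6²) = 14.2. Taking the right-of-RW solution: A = (42.3, -8.23).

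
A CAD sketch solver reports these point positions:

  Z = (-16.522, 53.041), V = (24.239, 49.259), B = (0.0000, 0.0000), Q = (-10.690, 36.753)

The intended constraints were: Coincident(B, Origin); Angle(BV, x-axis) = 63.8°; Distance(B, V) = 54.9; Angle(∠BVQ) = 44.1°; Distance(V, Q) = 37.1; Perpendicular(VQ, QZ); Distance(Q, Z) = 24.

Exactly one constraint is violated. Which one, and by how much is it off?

Distance(Q, Z) = 24 — off by 6.70.

B = (0.00, 0.00) ✓; BV at 63.80° ✓; |BV| = 54.90 ✓; ∠BVQ = 44.10° ✓; |VQ| = 37.10 ✓; ∠(VQ, QZ) = 90.00° ✓; |QZ| = 17.30 ✗.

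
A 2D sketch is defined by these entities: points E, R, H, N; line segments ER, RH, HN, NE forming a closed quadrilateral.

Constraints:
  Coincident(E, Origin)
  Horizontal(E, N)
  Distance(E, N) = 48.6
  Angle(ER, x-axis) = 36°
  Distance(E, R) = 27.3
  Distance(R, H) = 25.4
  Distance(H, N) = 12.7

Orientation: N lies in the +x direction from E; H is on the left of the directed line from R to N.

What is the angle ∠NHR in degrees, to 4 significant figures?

103.8°

Checks: E.y = 0.00, N.y = 0.00 ✓; |RH| = 25.40 ✓; |HN| = 12.70 ✓.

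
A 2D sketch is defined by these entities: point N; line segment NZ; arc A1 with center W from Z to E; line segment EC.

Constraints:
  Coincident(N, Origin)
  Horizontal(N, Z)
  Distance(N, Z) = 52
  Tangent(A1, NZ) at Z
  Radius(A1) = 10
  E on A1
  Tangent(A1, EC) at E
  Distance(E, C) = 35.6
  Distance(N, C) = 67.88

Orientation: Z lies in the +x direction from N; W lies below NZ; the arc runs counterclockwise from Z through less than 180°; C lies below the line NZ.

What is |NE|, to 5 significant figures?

43.848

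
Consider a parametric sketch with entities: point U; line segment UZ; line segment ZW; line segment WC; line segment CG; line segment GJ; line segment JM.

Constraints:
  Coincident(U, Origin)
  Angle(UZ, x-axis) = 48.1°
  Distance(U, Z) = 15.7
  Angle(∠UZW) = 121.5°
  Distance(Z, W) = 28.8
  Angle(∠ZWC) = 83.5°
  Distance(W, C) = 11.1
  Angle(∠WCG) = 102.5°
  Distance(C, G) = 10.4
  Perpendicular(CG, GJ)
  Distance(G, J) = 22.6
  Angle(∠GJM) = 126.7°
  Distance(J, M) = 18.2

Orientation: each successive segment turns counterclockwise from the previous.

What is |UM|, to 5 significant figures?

51.270

U is at the origin; UZ runs at 48.1° with length 15.7, so Z = (10.485, 11.686). ∠UZW = 121.5° gives ZW at 106.60° from the x-axis; with |ZW| = 28.8, W = (2.2571, 39.285). ∠ZWC = 83.5° gives WC at -156.90° from the x-axis; with |WC| = 11.1, C = (-7.9529, 34.930). ∠WCG = 102.5° gives CG at -79.400° from the x-axis; with |CG| = 10.4, G = (-6.0398, 24.708). CG is perpendicular to GJ, so GJ runs at 10.600°; with |GJ| = 22.6, J = (16.175, 28.865). ∠GJM = 126.7° gives JM at 63.900° from the x-axis; with |JM| = 18.2, M = (24.181, 45.209). Then |UM| = |M − U| = 51.270.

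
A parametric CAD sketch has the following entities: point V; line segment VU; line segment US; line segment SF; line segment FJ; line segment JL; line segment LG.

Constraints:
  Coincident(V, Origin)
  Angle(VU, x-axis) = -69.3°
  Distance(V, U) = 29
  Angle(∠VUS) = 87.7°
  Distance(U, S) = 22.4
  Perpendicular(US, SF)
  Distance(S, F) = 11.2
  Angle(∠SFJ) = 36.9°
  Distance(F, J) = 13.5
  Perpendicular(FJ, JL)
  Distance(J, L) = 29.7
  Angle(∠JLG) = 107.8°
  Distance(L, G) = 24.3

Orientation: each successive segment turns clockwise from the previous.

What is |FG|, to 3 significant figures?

38.4

FJ ⟂ JL, so JL runs at -125°; with |JL| = 29.7, L = (-20.3, -55.7). ∠JLG = 107.8° gives LG at 163° from the x-axis; with |LG| = 24.3, G = (-43.6, -48.6). Then |FG| = |G − F| = 38.4.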